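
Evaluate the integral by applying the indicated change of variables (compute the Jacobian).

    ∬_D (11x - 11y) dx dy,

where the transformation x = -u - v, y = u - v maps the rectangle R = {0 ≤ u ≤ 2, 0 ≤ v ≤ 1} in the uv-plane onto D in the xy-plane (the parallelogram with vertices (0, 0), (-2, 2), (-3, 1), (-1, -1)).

Compute the Jacobian determinant of (x, y) with respect to (u, v):

    ∂(x,y)/∂(u,v) = | -1  -1 | = (-1)(-1) - (-1)(1) = 2.
                   | 1  -1 |

Its absolute value is |J| = 2 (the area scaling factor).

Substituting x = -u - v, y = u - v into the integrand,

    11x - 11y → -22u,

so the integral becomes

    ∬_R (-22u) · |J| du dv = ∫_0^2 ∫_0^1 (-44u) dv du.

Inner (v): -44u.
Outer (u): -88.

Therefore ∬_D (11x - 11y) dx dy = -88.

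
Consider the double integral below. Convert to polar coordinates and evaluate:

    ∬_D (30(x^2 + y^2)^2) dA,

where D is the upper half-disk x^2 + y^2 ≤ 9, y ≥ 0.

The region D is 0 ≤ r ≤ 3, 0 ≤ θ ≤ π in polar coordinates, where x = r cos(θ), y = r sin(θ), and dA = r dr dθ.

Under the substitution, the integrand becomes 30r^4, so

    ∬_D (30(x^2 + y^2)^2) dA = ∫_{0}^{π} ∫_{0}^{3} (30r^4) · r dr dθ.

Inner integral (in r): ∫_{0}^{3} (30r^4) · r dr = 3645.

Outer integral (in θ): ∫_{0}^{π} (3645) dθ = 3645π.

Therefore ∬_D (30(x^2 + y^2)^2) dA = 3645π.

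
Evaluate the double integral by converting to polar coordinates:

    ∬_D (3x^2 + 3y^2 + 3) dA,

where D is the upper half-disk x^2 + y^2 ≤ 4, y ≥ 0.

The region D is 0 ≤ r ≤ 2, 0 ≤ θ ≤ π in polar coordinates, where x = r cos(θ), y = r sin(θ), and dA = r dr dθ.

Under the substitution, the integrand becomes 3r^2 + 3, so

    ∬_D (3x^2 + 3y^2 + 3) dA = ∫_{0}^{π} ∫_{0}^{2} (3r^2 + 3) · r dr dθ.

Inner integral (in r): ∫_{0}^{2} (3r^2 + 3) · r dr = 18.

Outer integral (in θ): ∫_{0}^{π} (18) dθ = 18π.

Therefore ∬_D (3x^2 + 3y^2 + 3) dA = 18π.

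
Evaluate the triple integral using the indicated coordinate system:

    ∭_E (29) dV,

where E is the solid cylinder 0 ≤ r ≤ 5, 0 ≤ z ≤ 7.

In cylindrical coordinates, x = r cos(θ), y = r sin(θ), z = z, and dV = r dr dθ dz.

The integrand becomes 29, so

    ∭_E (29) dV = ∫_{0}^{2π} ∫_{0}^{5} ∫_{0}^{7} (29) · r dz dr dθ.

Inner (z): 203r.
Middle (r from 0 to 5): 5075/2.
Outer (θ): 5075π.

Therefore the triple integral equals 5075π.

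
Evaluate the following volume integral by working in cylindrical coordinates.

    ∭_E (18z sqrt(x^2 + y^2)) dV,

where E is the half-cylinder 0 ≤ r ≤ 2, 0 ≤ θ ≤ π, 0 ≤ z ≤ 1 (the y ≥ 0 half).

In cylindrical coordinates, x = r cos(θ), y = r sin(θ), z = z, and dV = r dr dθ dz.

The integrand becomes 18r z, so

    ∭_E (18z sqrt(x^2 + y^2)) dV = ∫_{0}^{π} ∫_{0}^{2} ∫_{0}^{1} (18r z) · r dz dr dθ.

Inner (z): 9r^2.
Middle (r from 0 to 2): 24.
Outer (θ): 24π.

Therefore the triple integral equals 24π.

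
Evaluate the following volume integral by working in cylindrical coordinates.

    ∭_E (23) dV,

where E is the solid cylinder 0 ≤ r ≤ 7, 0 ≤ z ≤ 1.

In cylindrical coordinates, x = r cos(θ), y = r sin(θ), z = z, and dV = r dr dθ dz.

The integrand becomes 23, so

    ∭_E (23) dV = ∫_{0}^{2π} ∫_{0}^{7} ∫_{0}^{1} (23) · r dz dr dθ.

Inner (z): 23r.
Middle (r from 0 to 7): 1127/2.
Outer (θ): 1127π.

Therefore the triple integral equals 1127π.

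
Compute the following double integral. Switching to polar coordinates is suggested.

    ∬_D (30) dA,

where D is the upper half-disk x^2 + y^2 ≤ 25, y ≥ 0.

The region D is 0 ≤ r ≤ 5, 0 ≤ θ ≤ π in polar coordinates, where x = r cos(θ), y = r sin(θ), and dA = r dr dθ.

Under the substitution, the integrand becomes 30, so

    ∬_D (30) dA = ∫_{0}^{π} ∫_{0}^{5} (30) · r dr dθ.

Inner integral (in r): ∫_{0}^{5} (30) · r dr = 375.

Outer integral (in θ): ∫_{0}^{π} (375) dθ = 375π.

Therefore ∬_D (30) dA = 375π.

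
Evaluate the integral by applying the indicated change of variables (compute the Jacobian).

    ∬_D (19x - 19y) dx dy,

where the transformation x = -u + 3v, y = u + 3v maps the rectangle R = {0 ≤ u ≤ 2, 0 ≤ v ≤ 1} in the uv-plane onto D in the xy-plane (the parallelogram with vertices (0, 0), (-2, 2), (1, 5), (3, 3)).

Compute the Jacobian determinant of (x, y) with respect to (u, v):

    ∂(x,y)/∂(u,v) = | -1  3 | = (-1)(3) - (3)(1) = -6.
                   | 1  3 |

Its absolute value is |J| = 6 (the area scaling factor).

Substituting x = -u + 3v, y = u + 3v into the integrand,

    19x - 19y → -38u,

so the integral becomes

    ∬_R (-38u) · |J| du dv = ∫_0^2 ∫_0^1 (-228u) dv du.

Inner (v): -228u.
Outer (u): -456.

Therefore ∬_D (19x - 19y) dx dy = -456.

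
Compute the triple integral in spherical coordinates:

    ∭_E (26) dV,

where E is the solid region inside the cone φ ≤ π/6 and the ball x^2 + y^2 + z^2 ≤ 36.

In spherical coordinates, x = ρ sin(φ) cos(θ), y = ρ sin(φ) sin(θ), z = ρ cos(φ), and dV = ρ^2 sin(φ) dρ dφ dθ.

The integrand becomes 26, so

    ∭_E (26) dV = ∫_{0}^{2π} ∫_{0}^{π/6} ∫_{0}^{6} (26) · ρ^2 sin(φ) dρ dφ dθ.

Inner (ρ): 1872sin(φ).
Middle (φ): 1872 - 936sqrt(3).
Outer (θ): 1872π (2 - sqrt(3)).

Therefore the triple integral equals 1872π (2 - sqrt(3)).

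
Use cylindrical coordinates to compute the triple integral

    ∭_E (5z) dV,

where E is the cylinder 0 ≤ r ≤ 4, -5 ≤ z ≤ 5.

In cylindrical coordinates, x = r cos(θ), y = r sin(θ), z = z, and dV = r dr dθ dz.

The integrand becomes 5z, so

    ∭_E (5z) dV = ∫_{0}^{2π} ∫_{0}^{4} ∫_{-5}^{5} (5z) · r dz dr dθ.

Inner (z): 0.
Middle (r from 0 to 4): 0.
Outer (θ): 0.

Therefore the triple integral equals 0.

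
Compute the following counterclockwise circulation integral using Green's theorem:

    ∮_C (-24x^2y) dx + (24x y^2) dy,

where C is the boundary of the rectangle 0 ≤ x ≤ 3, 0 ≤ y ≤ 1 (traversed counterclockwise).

Green's theorem converts the closed line integral into a double integral over the enclosed region D:

    ∮_C P dx + Q dy = ∬_D (∂Q/∂x - ∂P/∂y) dA.

Here P = -24x^2y, Q = 24x y^2, so

    ∂Q/∂x = 24y^2,    ∂P/∂y = -24x^2,
    ∂Q/∂x - ∂P/∂y = 24x^2 + 24y^2.

D is the region 0 ≤ x ≤ 3, 0 ≤ y ≤ 1. Evaluating the double integral:

    ∬_D (24x^2 + 24y^2) dA = ∫_0^{3} ∫_0^{1} (24x^2 + 24y^2) dy dx.

Inner (y from 0 to 1): 24x^2 + 8.
Outer (x from 0 to 3): 240.

Therefore ∮_C P dx + Q dy = 240.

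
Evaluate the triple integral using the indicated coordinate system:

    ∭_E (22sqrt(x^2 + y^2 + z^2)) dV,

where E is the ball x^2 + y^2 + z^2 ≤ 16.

In spherical coordinates, x = ρ sin(φ) cos(θ), y = ρ sin(φ) sin(θ), z = ρ cos(φ), and dV = ρ^2 sin(φ) dρ dφ dθ.

The integrand becomes 22ρ, so

    ∭_E (22sqrt(x^2 + y^2 + z^2)) dV = ∫_{0}^{2π} ∫_{0}^{π} ∫_{0}^{4} (22ρ) · ρ^2 sin(φ) dρ dφ dθ.

Inner (ρ): 1408sin(φ).
Middle (φ): 2816.
Outer (θ): 5632π.

Therefore the triple integral equals 5632π.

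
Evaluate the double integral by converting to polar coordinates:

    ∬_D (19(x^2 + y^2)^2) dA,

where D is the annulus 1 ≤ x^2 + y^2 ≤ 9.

The region D is 1 ≤ r ≤ 3, 0 ≤ θ ≤ 2π in polar coordinates, where x = r cos(θ), y = r sin(θ), and dA = r dr dθ.

Under the substitution, the integrand becomes 19r^4, so

    ∬_D (19(x^2 + y^2)^2) dA = ∫_{0}^{2π} ∫_{1}^{3} (19r^4) · r dr dθ.

Inner integral (in r): ∫_{1}^{3} (19r^4) · r dr = 6916/3.

Outer integral (in θ): ∫_{0}^{2π} (6916/3) dθ = 13832π/3.

Therefore ∬_D (19(x^2 + y^2)^2) dA = 13832π/3.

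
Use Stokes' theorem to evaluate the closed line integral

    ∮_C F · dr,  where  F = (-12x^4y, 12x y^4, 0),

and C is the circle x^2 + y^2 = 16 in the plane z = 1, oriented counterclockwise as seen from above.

Let S be the flat disk x^2 + y^2 ≤ 16 in the plane z = 1, with upward unit normal n̂ = ẑ. By Stokes' theorem,

    ∮_C F · dr = ∬_S (∇ × F) · n̂ dS = ∬_D (curl F)_z dA,

where D is the disk x^2 + y^2 ≤ 16.

Compute the curl of F = (-12x^4y, 12x y^4, 0):
    (∇ × F)_x = ∂F_z/∂y - ∂F_y/∂z = 0,
    (∇ × F)_y = ∂F_x/∂z - ∂F_z/∂x = 0,
    (∇ × F)_z = ∂F_y/∂x - ∂F_x/∂y = 12x^4 + 12y^4.

On z = 1, (curl F)_z = 12x^4 + 12y^4.

Convert to polar (x = r cos θ, y = r sin θ, dA = r dr dθ); the integrand becomes 12r^4(sin(θ)^4 + cos(θ)^4), so

    ∬_D (curl F)_z dA = ∫_0^{2π} ∫_0^{4} (12r^4(sin(θ)^4 + cos(θ)^4)) · r dr dθ.

Inner (r from 0 to 4): 8192sin(θ)^4 + 8192cos(θ)^4.
Outer (θ from 0 to 2π): 12288π.

Therefore ∮_C F · dr = 12288π.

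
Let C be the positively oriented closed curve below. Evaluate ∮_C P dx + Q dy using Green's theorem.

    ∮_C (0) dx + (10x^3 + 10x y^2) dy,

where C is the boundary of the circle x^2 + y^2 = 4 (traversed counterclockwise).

Green's theorem converts the closed line integral into a double integral over the enclosed region D:

    ∮_C P dx + Q dy = ∬_D (∂Q/∂x - ∂P/∂y) dA.

Here P = 0, Q = 10x^3 + 10x y^2, so

    ∂Q/∂x = 30x^2 + 10y^2,    ∂P/∂y = 0,
    ∂Q/∂x - ∂P/∂y = 30x^2 + 10y^2.

D is the region x^2 + y^2 ≤ 4. Evaluating the double integral:

In polar coordinates (x = r cos θ, y = r sin θ, dA = r dr dθ) the integrand becomes 10r^2(cos(2θ) + 2), so

    ∬_D (30x^2 + 10y^2) dA = ∫_0^{2π} ∫_0^{2} (10r^2(cos(2θ) + 2)) · r dr dθ.

Inner (r from 0 to 2): 40cos(2θ) + 80.
Outer (θ from 0 to 2π): 160π.

Therefore ∮_C P dx + Q dy = 160π.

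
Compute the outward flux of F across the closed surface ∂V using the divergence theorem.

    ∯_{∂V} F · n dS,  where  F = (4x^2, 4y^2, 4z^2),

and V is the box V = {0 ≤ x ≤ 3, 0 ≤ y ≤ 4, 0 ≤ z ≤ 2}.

By the divergence theorem,

    ∯_{∂V} F · n dS = ∭_V (∇ · F) dV.

Compute the divergence:
    ∇ · F = ∂F_x/∂x + ∂F_y/∂y + ∂F_z/∂z = 8x + 8y + 8z.

V is a rectangular box, so dV = dx dy dz with 0 ≤ x ≤ 3, 0 ≤ y ≤ 4, 0 ≤ z ≤ 2.

Integrate (8x + 8y + 8z) over V as an iterated integral:

    ∭_V (∇·F) dV = ∫_0^{3} ∫_0^{4} ∫_0^{2} (8x + 8y + 8z) dz dy dx.

Inner (z from 0 to 2): 16x + 16y + 16.
Middle (y from 0 to 4): 64x + 192.
Outer (x from 0 to 3): 864.

Therefore ∯_{∂V} F · n dS = 864.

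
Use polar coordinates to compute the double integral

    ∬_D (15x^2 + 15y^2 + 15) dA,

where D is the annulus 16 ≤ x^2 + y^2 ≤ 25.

The region D is 4 ≤ r ≤ 5, 0 ≤ θ ≤ 2π in polar coordinates, where x = r cos(θ), y = r sin(θ), and dA = r dr dθ.

Under the substitution, the integrand becomes 15r^2 + 15, so

    ∬_D (15x^2 + 15y^2 + 15) dA = ∫_{0}^{2π} ∫_{4}^{5} (15r^2 + 15) · r dr dθ.

Inner integral (in r): ∫_{4}^{5} (15r^2 + 15) · r dr = 5805/4.

Outer integral (in θ): ∫_{0}^{2π} (5805/4) dθ = 5805π/2.

Therefore ∬_D (15x^2 + 15y^2 + 15) dA = 5805π/2.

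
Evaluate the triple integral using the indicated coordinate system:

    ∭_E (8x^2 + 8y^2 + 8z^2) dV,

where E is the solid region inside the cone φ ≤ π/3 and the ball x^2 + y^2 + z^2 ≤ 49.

In spherical coordinates, x = ρ sin(φ) cos(θ), y = ρ sin(φ) sin(θ), z = ρ cos(φ), and dV = ρ^2 sin(φ) dρ dφ dθ.

The integrand becomes 8ρ^2, so

    ∭_E (8x^2 + 8y^2 + 8z^2) dV = ∫_{0}^{2π} ∫_{0}^{π/3} ∫_{0}^{7} (8ρ^2) · ρ^2 sin(φ) dρ dφ dθ.

Inner (ρ): 134456sin(φ)/5.
Middle (φ): 67228/5.
Outer (θ): 134456π/5.

Therefore the triple integral equals 134456π/5.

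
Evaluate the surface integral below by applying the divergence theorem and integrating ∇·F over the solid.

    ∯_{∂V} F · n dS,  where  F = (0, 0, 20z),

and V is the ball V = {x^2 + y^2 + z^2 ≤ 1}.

By the divergence theorem,

    ∯_{∂V} F · n dS = ∭_V (∇ · F) dV.

Compute the divergence:
    ∇ · F = ∂F_x/∂x + ∂F_y/∂y + ∂F_z/∂z = 0 + 0 + 20 = 20.

In spherical coordinates, x = ρ sin(φ) cos(θ), y = ρ sin(φ) sin(θ), z = ρ cos(φ), dV = ρ^2 sin(φ) dρ dφ dθ, with 0 ≤ ρ ≤ 1, 0 ≤ φ ≤ π, 0 ≤ θ ≤ 2π.

The integrand, after substitution and multiplying by the volume element, becomes (20) · ρ^2 sin(φ), so

    ∭_V (∇·F) dV = ∫_0^{2π} ∫_0^{π} ∫_0^{1} (20) · ρ^2 sin(φ) dρ dφ dθ.

Inner (ρ from 0 to 1): 20sin(φ)/3.
Middle (φ from 0 to π): 40/3.
Outer (θ from 0 to 2π): 80π/3.

Therefore ∯_{∂V} F · n dS = 80π/3.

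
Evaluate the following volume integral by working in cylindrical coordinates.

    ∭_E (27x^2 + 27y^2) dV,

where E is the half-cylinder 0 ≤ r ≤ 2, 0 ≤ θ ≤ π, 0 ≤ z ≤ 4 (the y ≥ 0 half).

In cylindrical coordinates, x = r cos(θ), y = r sin(θ), z = z, and dV = r dr dθ dz.

The integrand becomes 27r^2, so

    ∭_E (27x^2 + 27y^2) dV = ∫_{0}^{π} ∫_{0}^{2} ∫_{0}^{4} (27r^2) · r dz dr dθ.

Inner (z): 108r^3.
Middle (r from 0 to 2): 432.
Outer (θ): 432π.

Therefore the triple integral equals 432π.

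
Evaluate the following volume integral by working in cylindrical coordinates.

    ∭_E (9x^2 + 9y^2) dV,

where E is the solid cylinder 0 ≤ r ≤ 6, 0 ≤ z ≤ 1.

In cylindrical coordinates, x = r cos(θ), y = r sin(θ), z = z, and dV = r dr dθ dz.

The integrand becomes 9r^2, so

    ∭_E (9x^2 + 9y^2) dV = ∫_{0}^{2π} ∫_{0}^{6} ∫_{0}^{1} (9r^2) · r dz dr dθ.

Inner (z): 9r^3.
Middle (r from 0 to 6): 2916.
Outer (θ): 5832π.

Therefore the triple integral equals 5832π.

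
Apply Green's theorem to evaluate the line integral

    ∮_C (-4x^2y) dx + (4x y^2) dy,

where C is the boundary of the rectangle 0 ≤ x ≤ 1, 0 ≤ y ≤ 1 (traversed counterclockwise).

Green's theorem converts the closed line integral into a double integral over the enclosed region D:

    ∮_C P dx + Q dy = ∬_D (∂Q/∂x - ∂P/∂y) dA.

Here P = -4x^2y, Q = 4x y^2, so

    ∂Q/∂x = 4y^2,    ∂P/∂y = -4x^2,
    ∂Q/∂x - ∂P/∂y = 4x^2 + 4y^2.

D is the region 0 ≤ x ≤ 1, 0 ≤ y ≤ 1. Evaluating the double integral:

    ∬_D (4x^2 + 4y^2) dA = ∫_0^{1} ∫_0^{1} (4x^2 + 4y^2) dy dx.

Inner (y from 0 to 1): 4x^2 + 4/3.
Outer (x from 0 to 1): 8/3.

Therefore ∮_C P dx + Q dy = 8/3.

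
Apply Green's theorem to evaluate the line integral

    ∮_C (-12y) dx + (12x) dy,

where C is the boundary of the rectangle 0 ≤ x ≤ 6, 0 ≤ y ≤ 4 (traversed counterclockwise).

Green's theorem converts the closed line integral into a double integral over the enclosed region D:

    ∮_C P dx + Q dy = ∬_D (∂Q/∂x - ∂P/∂y) dA.

Here P = -12y, Q = 12x, so

    ∂Q/∂x = 12,    ∂P/∂y = -12,
    ∂Q/∂x - ∂P/∂y = 24.

D is the region 0 ≤ x ≤ 6, 0 ≤ y ≤ 4. Evaluating the double integral:

    ∬_D (24) dA = ∫_0^{6} ∫_0^{4} (24) dy dx.

Inner (y from 0 to 4): 96.
Outer (x from 0 to 6): 576.

Therefore ∮_C P dx + Q dy = 576.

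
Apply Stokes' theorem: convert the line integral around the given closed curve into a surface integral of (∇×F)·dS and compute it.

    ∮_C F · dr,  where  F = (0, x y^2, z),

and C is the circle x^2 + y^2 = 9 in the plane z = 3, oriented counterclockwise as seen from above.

Let S be the flat disk x^2 + y^2 ≤ 9 in the plane z = 3, with upward unit normal n̂ = ẑ. By Stokes' theorem,

    ∮_C F · dr = ∬_S (∇ × F) · n̂ dS = ∬_D (curl F)_z dA,

where D is the disk x^2 + y^2 ≤ 9.

Compute the curl of F = (0, x y^2, z):
    (∇ × F)_x = ∂F_z/∂y - ∂F_y/∂z = 0,
    (∇ × F)_y = ∂F_x/∂z - ∂F_z/∂x = 0,
    (∇ × F)_z = ∂F_y/∂x - ∂F_x/∂y = y^2.

On z = 3, (curl F)_z = y^2.

Convert to polar (x = r cos θ, y = r sin θ, dA = r dr dθ); the integrand becomes r^2sin(θ)^2, so

    ∬_D (curl F)_z dA = ∫_0^{2π} ∫_0^{3} (r^2sin(θ)^2) · r dr dθ.

Inner (r from 0 to 3): 81sin(θ)^2/4.
Outer (θ from 0 to 2π): 81π/4.

Therefore ∮_C F · dr = 81π/4.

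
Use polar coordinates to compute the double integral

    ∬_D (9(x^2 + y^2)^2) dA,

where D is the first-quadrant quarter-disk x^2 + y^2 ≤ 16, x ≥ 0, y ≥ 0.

The region D is 0 ≤ r ≤ 4, 0 ≤ θ ≤ π/2 in polar coordinates, where x = r cos(θ), y = r sin(θ), and dA = r dr dθ.

Under the substitution, the integrand becomes 9r^4, so

    ∬_D (9(x^2 + y^2)^2) dA = ∫_{0}^{π/2} ∫_{0}^{4} (9r^4) · r dr dθ.

Inner integral (in r): ∫_{0}^{4} (9r^4) · r dr = 6144.

Outer integral (in θ): ∫_{0}^{π/2} (6144) dθ = 3072π.

Therefore ∬_D (9(x^2 + y^2)^2) dA = 3072π.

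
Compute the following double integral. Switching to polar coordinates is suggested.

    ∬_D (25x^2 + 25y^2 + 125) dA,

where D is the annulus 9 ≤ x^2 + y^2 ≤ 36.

The region D is 3 ≤ r ≤ 6, 0 ≤ θ ≤ 2π in polar coordinates, where x = r cos(θ), y = r sin(θ), and dA = r dr dθ.

Under the substitution, the integrand becomes 25r^2 + 125, so

    ∬_D (25x^2 + 25y^2 + 125) dA = ∫_{0}^{2π} ∫_{3}^{6} (25r^2 + 125) · r dr dθ.

Inner integral (in r): ∫_{3}^{6} (25r^2 + 125) · r dr = 37125/4.

Outer integral (in θ): ∫_{0}^{2π} (37125/4) dθ = 37125π/2.

Therefore ∬_D (25x^2 + 25y^2 + 125) dA = 37125π/2.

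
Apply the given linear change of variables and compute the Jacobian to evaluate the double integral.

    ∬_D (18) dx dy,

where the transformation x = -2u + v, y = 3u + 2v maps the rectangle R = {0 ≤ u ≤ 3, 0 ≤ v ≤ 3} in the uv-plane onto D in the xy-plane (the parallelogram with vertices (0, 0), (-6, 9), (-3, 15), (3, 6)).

Compute the Jacobian determinant of (x, y) with respect to (u, v):

    ∂(x,y)/∂(u,v) = | -2  1 | = (-2)(2) - (1)(3) = -7.
                   | 3  2 |

Its absolute value is |J| = 7 (the area scaling factor).

Substituting x = -2u + v, y = 3u + 2v into the integrand,

    18 → 18,

so the integral becomes

    ∬_R (18) · |J| du dv = ∫_0^3 ∫_0^3 (126) dv du.

Inner (v): 378.
Outer (u): 1134.

Therefore ∬_D (18) dx dy = 1134.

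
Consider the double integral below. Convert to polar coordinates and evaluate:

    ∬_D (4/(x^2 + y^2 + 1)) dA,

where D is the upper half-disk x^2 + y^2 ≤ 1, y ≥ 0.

The region D is 0 ≤ r ≤ 1, 0 ≤ θ ≤ π in polar coordinates, where x = r cos(θ), y = r sin(θ), and dA = r dr dθ.

Under the substitution, the integrand becomes 4/(r^2 + 1), so

    ∬_D (4/(x^2 + y^2 + 1)) dA = ∫_{0}^{π} ∫_{0}^{1} (4/(r^2 + 1)) · r dr dθ.

Inner integral (in r): ∫_{0}^{1} (4/(r^2 + 1)) · r dr = log(4).

Outer integral (in θ): ∫_{0}^{π} (log(4)) dθ = log(4^π).

Therefore ∬_D (4/(x^2 + y^2 + 1)) dA = log(4^π).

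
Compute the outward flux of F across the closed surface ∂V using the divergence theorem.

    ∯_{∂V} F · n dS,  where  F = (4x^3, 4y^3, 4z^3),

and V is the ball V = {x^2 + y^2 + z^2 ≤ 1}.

By the divergence theorem,

    ∯_{∂V} F · n dS = ∭_V (∇ · F) dV.

Compute the divergence:
    ∇ · F = ∂F_x/∂x + ∂F_y/∂y + ∂F_z/∂z = 12x^2 + 12y^2 + 12z^2.

In spherical coordinates, x = ρ sin(φ) cos(θ), y = ρ sin(φ) sin(θ), z = ρ cos(φ), dV = ρ^2 sin(φ) dρ dφ dθ, with 0 ≤ ρ ≤ 1, 0 ≤ φ ≤ π, 0 ≤ θ ≤ 2π.

The integrand, after substitution and multiplying by the volume element, becomes (12ρ^2) · ρ^2 sin(φ), so

    ∭_V (∇·F) dV = ∫_0^{2π} ∫_0^{π} ∫_0^{1} (12ρ^2) · ρ^2 sin(φ) dρ dφ dθ.

Inner (ρ from 0 to 1): 12sin(φ)/5.
Middle (φ from 0 to π): 24/5.
Outer (θ from 0 to 2π): 48π/5.

Therefore ∯_{∂V} F · n dS = 48π/5.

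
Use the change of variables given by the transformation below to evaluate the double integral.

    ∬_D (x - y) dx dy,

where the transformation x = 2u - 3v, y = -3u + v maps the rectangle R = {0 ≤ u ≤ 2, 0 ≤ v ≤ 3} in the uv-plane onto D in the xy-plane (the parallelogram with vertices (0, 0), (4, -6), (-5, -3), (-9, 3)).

Compute the Jacobian determinant of (x, y) with respect to (u, v):

    ∂(x,y)/∂(u,v) = | 2  -3 | = (2)(1) - (-3)(-3) = -7.
                   | -3  1 |

Its absolute value is |J| = 7 (the area scaling factor).

Substituting x = 2u - 3v, y = -3u + v into the integrand,

    x - y → 5u - 4v,

so the integral becomes

    ∬_R (5u - 4v) · |J| du dv = ∫_0^2 ∫_0^3 (35u - 28v) dv du.

Inner (v): 105u - 126.
Outer (u): -42.

Therefore ∬_D (x - y) dx dy = -42.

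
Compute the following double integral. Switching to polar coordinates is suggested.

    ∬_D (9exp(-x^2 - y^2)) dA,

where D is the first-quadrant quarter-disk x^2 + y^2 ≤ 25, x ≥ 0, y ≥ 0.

The region D is 0 ≤ r ≤ 5, 0 ≤ θ ≤ π/2 in polar coordinates, where x = r cos(θ), y = r sin(θ), and dA = r dr dθ.

Under the substitution, the integrand becomes 9exp(-r^2), so

    ∬_D (9exp(-x^2 - y^2)) dA = ∫_{0}^{π/2} ∫_{0}^{5} (9exp(-r^2)) · r dr dθ.

Inner integral (in r): ∫_{0}^{5} (9exp(-r^2)) · r dr = 9/2 - 9exp(-25)/2.

Outer integral (in θ): ∫_{0}^{π/2} (9/2 - 9exp(-25)/2) dθ = -9π (1 - exp(25))exp(-25)/4.

Therefore ∬_D (9exp(-x^2 - y^2)) dA = -9π (1 - exp(25))exp(-25)/4.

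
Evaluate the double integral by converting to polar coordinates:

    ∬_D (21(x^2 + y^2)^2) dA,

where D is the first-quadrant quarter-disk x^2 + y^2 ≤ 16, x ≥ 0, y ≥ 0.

The region D is 0 ≤ r ≤ 4, 0 ≤ θ ≤ π/2 in polar coordinates, where x = r cos(θ), y = r sin(θ), and dA = r dr dθ.

Under the substitution, the integrand becomes 21r^4, so

    ∬_D (21(x^2 + y^2)^2) dA = ∫_{0}^{π/2} ∫_{0}^{4} (21r^4) · r dr dθ.

Inner integral (in r): ∫_{0}^{4} (21r^4) · r dr = 14336.

Outer integral (in θ): ∫_{0}^{π/2} (14336) dθ = 7168π.

Therefore ∬_D (21(x^2 + y^2)^2) dA = 7168π.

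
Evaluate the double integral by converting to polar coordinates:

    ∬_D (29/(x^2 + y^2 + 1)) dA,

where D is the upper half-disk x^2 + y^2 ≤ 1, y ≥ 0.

The region D is 0 ≤ r ≤ 1, 0 ≤ θ ≤ π in polar coordinates, where x = r cos(θ), y = r sin(θ), and dA = r dr dθ.

Under the substitution, the integrand becomes 29/(r^2 + 1), so

    ∬_D (29/(x^2 + y^2 + 1)) dA = ∫_{0}^{π} ∫_{0}^{1} (29/(r^2 + 1)) · r dr dθ.

Inner integral (in r): ∫_{0}^{1} (29/(r^2 + 1)) · r dr = 29log(2)/2.

Outer integral (in θ): ∫_{0}^{π} (29log(2)/2) dθ = 29π log(2)/2.

Therefore ∬_D (29/(x^2 + y^2 + 1)) dA = 29π log(2)/2.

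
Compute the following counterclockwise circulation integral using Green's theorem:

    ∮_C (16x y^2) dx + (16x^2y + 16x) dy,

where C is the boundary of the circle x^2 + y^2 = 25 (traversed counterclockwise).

Green's theorem converts the closed line integral into a double integral over the enclosed region D:

    ∮_C P dx + Q dy = ∬_D (∂Q/∂x - ∂P/∂y) dA.

Here P = 16x y^2, Q = 16x^2y + 16x, so

    ∂Q/∂x = 32x y + 16,    ∂P/∂y = 32x y,
    ∂Q/∂x - ∂P/∂y = 16.

D is the region x^2 + y^2 ≤ 25. Evaluating the double integral:

In polar coordinates (x = r cos θ, y = r sin θ, dA = r dr dθ) the integrand becomes 16, so

    ∬_D (16) dA = ∫_0^{2π} ∫_0^{5} (16) · r dr dθ.

Inner (r from 0 to 5): 200.
Outer (θ from 0 to 2π): 400π.

Therefore ∮_C P dx + Q dy = 400π.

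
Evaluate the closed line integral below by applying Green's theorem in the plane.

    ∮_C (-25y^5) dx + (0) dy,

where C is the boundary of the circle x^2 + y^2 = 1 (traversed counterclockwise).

Green's theorem converts the closed line integral into a double integral over the enclosed region D:

    ∮_C P dx + Q dy = ∬_D (∂Q/∂x - ∂P/∂y) dA.

Here P = -25y^5, Q = 0, so

    ∂Q/∂x = 0,    ∂P/∂y = -125y^4,
    ∂Q/∂x - ∂P/∂y = 125y^4.

D is the region x^2 + y^2 ≤ 1. Evaluating the double integral:

In polar coordinates (x = r cos θ, y = r sin θ, dA = r dr dθ) the integrand becomes 125r^4sin(θ)^4, so

    ∬_D (125y^4) dA = ∫_0^{2π} ∫_0^{1} (125r^4sin(θ)^4) · r dr dθ.

Inner (r from 0 to 1): 125sin(θ)^4/6.
Outer (θ from 0 to 2π): 125π/8.

Therefore ∮_C P dx + Q dy = 125π/8.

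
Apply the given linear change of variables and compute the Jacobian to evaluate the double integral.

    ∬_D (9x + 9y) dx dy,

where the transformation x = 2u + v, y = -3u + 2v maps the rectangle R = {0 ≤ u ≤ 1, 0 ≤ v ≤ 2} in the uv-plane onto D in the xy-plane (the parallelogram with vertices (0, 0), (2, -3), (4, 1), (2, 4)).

Compute the Jacobian determinant of (x, y) with respect to (u, v):

    ∂(x,y)/∂(u,v) = | 2  1 | = (2)(2) - (1)(-3) = 7.
                   | -3  2 |

Its absolute value is |J| = 7 (the area scaling factor).

Substituting x = 2u + v, y = -3u + 2v into the integrand,

    9x + 9y → -9u + 27v,

so the integral becomes

    ∬_R (-9u + 27v) · |J| du dv = ∫_0^1 ∫_0^2 (-63u + 189v) dv du.

Inner (v): 378 - 126u.
Outer (u): 315.

Therefore ∬_D (9x + 9y) dx dy = 315.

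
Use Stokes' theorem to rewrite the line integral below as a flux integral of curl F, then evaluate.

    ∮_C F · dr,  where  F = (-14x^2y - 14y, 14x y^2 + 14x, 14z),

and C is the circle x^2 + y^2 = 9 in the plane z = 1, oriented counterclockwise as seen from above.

Let S be the flat disk x^2 + y^2 ≤ 9 in the plane z = 1, with upward unit normal n̂ = ẑ. By Stokes' theorem,

    ∮_C F · dr = ∬_S (∇ × F) · n̂ dS = ∬_D (curl F)_z dA,

where D is the disk x^2 + y^2 ≤ 9.

Compute the curl of F = (-14x^2y - 14y, 14x y^2 + 14x, 14z):
    (∇ × F)_x = ∂F_z/∂y - ∂F_y/∂z = 0,
    (∇ × F)_y = ∂F_x/∂z - ∂F_z/∂x = 0,
    (∇ × F)_z = ∂F_y/∂x - ∂F_x/∂y = 14x^2 + 14y^2 + 28.

On z = 1, (curl F)_z = 14x^2 + 14y^2 + 28.

Convert to polar (x = r cos θ, y = r sin θ, dA = r dr dθ); the integrand becomes 14r^2 + 28, so

    ∬_D (curl F)_z dA = ∫_0^{2π} ∫_0^{3} (14r^2 + 28) · r dr dθ.

Inner (r from 0 to 3): 819/2.
Outer (θ from 0 to 2π): 819π.

Therefore ∮_C F · dr = 819π.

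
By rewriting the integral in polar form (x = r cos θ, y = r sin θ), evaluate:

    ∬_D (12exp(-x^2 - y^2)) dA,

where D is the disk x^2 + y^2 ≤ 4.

The region D is 0 ≤ r ≤ 2, 0 ≤ θ ≤ 2π in polar coordinates, where x = r cos(θ), y = r sin(θ), and dA = r dr dθ.

Under the substitution, the integrand becomes 12exp(-r^2), so

    ∬_D (12exp(-x^2 - y^2)) dA = ∫_{0}^{2π} ∫_{0}^{2} (12exp(-r^2)) · r dr dθ.

Inner integral (in r): ∫_{0}^{2} (12exp(-r^2)) · r dr = 6 - 6exp(-4).

Outer integral (in θ): ∫_{0}^{2π} (6 - 6exp(-4)) dθ = -12π exp(-4) + 12π.

Therefore ∬_D (12exp(-x^2 - y^2)) dA = -12π exp(-4) + 12π.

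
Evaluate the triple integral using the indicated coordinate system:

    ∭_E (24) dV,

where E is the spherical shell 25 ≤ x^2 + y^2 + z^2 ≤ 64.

In spherical coordinates, x = ρ sin(φ) cos(θ), y = ρ sin(φ) sin(θ), z = ρ cos(φ), and dV = ρ^2 sin(φ) dρ dφ dθ.

The integrand becomes 24, so

    ∭_E (24) dV = ∫_{0}^{2π} ∫_{0}^{π} ∫_{5}^{8} (24) · ρ^2 sin(φ) dρ dφ dθ.

Inner (ρ): 3096sin(φ).
Middle (φ): 6192.
Outer (θ): 12384π.

Therefore the triple integral equals 12384π.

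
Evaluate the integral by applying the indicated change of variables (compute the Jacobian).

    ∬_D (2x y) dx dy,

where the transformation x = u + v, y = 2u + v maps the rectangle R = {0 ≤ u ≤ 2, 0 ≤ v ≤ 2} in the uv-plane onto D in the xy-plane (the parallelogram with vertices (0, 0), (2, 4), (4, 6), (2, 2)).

Compute the Jacobian determinant of (x, y) with respect to (u, v):

    ∂(x,y)/∂(u,v) = | 1  1 | = (1)(1) - (1)(2) = -1.
                   | 2  1 |

Its absolute value is |J| = 1 (the area scaling factor).

Substituting x = u + v, y = 2u + v into the integrand,

    2x y → 4u^2 + 6u v + 2v^2,

so the integral becomes

    ∬_R (4u^2 + 6u v + 2v^2) · |J| du dv = ∫_0^2 ∫_0^2 (4u^2 + 6u v + 2v^2) dv du.

Inner (v): 8u^2 + 12u + 16/3.
Outer (u): 56.

Therefore ∬_D (2x y) dx dy = 56.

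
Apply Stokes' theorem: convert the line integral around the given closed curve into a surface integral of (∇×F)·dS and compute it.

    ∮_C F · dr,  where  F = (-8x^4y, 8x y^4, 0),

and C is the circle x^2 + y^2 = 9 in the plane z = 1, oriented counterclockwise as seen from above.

Let S be the flat disk x^2 + y^2 ≤ 9 in the plane z = 1, with upward unit normal n̂ = ẑ. By Stokes' theorem,

    ∮_C F · dr = ∬_S (∇ × F) · n̂ dS = ∬_D (curl F)_z dA,

where D is the disk x^2 + y^2 ≤ 9.

Compute the curl of F = (-8x^4y, 8x y^4, 0):
    (∇ × F)_x = ∂F_z/∂y - ∂F_y/∂z = 0,
    (∇ × F)_y = ∂F_x/∂z - ∂F_z/∂x = 0,
    (∇ × F)_z = ∂F_y/∂x - ∂F_x/∂y = 8x^4 + 8y^4.

On z = 1, (curl F)_z = 8x^4 + 8y^4.

Convert to polar (x = r cos θ, y = r sin θ, dA = r dr dθ); the integrand becomes 8r^4(sin(θ)^4 + cos(θ)^4), so

    ∬_D (curl F)_z dA = ∫_0^{2π} ∫_0^{3} (8r^4(sin(θ)^4 + cos(θ)^4)) · r dr dθ.

Inner (r from 0 to 3): 972sin(θ)^4 + 972cos(θ)^4.
Outer (θ from 0 to 2π): 1458π.

Therefore ∮_C F · dr = 1458π.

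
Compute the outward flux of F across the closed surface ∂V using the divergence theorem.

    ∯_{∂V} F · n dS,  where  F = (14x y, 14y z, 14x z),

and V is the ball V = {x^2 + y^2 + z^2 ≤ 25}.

By the divergence theorem,

    ∯_{∂V} F · n dS = ∭_V (∇ · F) dV.

Compute the divergence:
    ∇ · F = ∂F_x/∂x + ∂F_y/∂y + ∂F_z/∂z = 14y + 14z + 14x = 14x + 14y + 14z.

In spherical coordinates, x = ρ sin(φ) cos(θ), y = ρ sin(φ) sin(θ), z = ρ cos(φ), dV = ρ^2 sin(φ) dρ dφ dθ, with 0 ≤ ρ ≤ 5, 0 ≤ φ ≤ π, 0 ≤ θ ≤ 2π.

The integrand, after substitution and multiplying by the volume element, becomes (14ρ (sqrt(2)sin(φ)sin(θ + π/4) + cos(φ))) · ρ^2 sin(φ), so

    ∭_V (∇·F) dV = ∫_0^{2π} ∫_0^{π} ∫_0^{5} (14ρ (sqrt(2)sin(φ)sin(θ + π/4) + cos(φ))) · ρ^2 sin(φ) dρ dφ dθ.

Inner (ρ from 0 to 5): 4375(sqrt(2)sin(φ)sin(θ + π/4) + cos(φ))sin(φ)/2.
Middle (φ from 0 to π): 4375sqrt(2)π sin(θ + π/4)/4.
Outer (θ from 0 to 2π): 0.

Therefore ∯_{∂V} F · n dS = 0.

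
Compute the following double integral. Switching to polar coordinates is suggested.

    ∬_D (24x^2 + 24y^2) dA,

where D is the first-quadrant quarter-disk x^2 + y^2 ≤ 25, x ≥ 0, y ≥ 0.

The region D is 0 ≤ r ≤ 5, 0 ≤ θ ≤ π/2 in polar coordinates, where x = r cos(θ), y = r sin(θ), and dA = r dr dθ.

Under the substitution, the integrand becomes 24r^2, so

    ∬_D (24x^2 + 24y^2) dA = ∫_{0}^{π/2} ∫_{0}^{5} (24r^2) · r dr dθ.

Inner integral (in r): ∫_{0}^{5} (24r^2) · r dr = 3750.

Outer integral (in θ): ∫_{0}^{π/2} (3750) dθ = 1875π.

Therefore ∬_D (24x^2 + 24y^2) dA = 1875π.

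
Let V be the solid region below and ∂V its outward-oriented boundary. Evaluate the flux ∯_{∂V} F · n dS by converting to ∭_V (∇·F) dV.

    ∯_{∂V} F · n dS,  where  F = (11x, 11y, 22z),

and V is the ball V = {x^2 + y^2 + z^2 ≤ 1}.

By the divergence theorem,

    ∯_{∂V} F · n dS = ∭_V (∇ · F) dV.

Compute the divergence:
    ∇ · F = ∂F_x/∂x + ∂F_y/∂y + ∂F_z/∂z = 11 + 11 + 22 = 44.

In spherical coordinates, x = ρ sin(φ) cos(θ), y = ρ sin(φ) sin(θ), z = ρ cos(φ), dV = ρ^2 sin(φ) dρ dφ dθ, with 0 ≤ ρ ≤ 1, 0 ≤ φ ≤ π, 0 ≤ θ ≤ 2π.

The integrand, after substitution and multiplying by the volume element, becomes (44) · ρ^2 sin(φ), so

    ∭_V (∇·F) dV = ∫_0^{2π} ∫_0^{π} ∫_0^{1} (44) · ρ^2 sin(φ) dρ dφ dθ.

Inner (ρ from 0 to 1): 44sin(φ)/3.
Middle (φ from 0 to π): 88/3.
Outer (θ from 0 to 2π): 176π/3.

Therefore ∯_{∂V} F · n dS = 176π/3.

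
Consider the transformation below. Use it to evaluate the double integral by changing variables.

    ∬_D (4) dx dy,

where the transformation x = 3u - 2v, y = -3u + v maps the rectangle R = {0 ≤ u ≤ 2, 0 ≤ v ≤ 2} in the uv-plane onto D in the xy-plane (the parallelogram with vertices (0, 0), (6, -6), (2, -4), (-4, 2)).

Compute the Jacobian determinant of (x, y) with respect to (u, v):

    ∂(x,y)/∂(u,v) = | 3  -2 | = (3)(1) - (-2)(-3) = -3.
                   | -3  1 |

Its absolute value is |J| = 3 (the area scaling factor).

Substituting x = 3u - 2v, y = -3u + v into the integrand,

    4 → 4,

so the integral becomes

    ∬_R (4) · |J| du dv = ∫_0^2 ∫_0^2 (12) dv du.

Inner (v): 24.
Outer (u): 48.

Therefore ∬_D (4) dx dy = 48.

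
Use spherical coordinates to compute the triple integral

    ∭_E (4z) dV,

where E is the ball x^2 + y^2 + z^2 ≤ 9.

In spherical coordinates, x = ρ sin(φ) cos(θ), y = ρ sin(φ) sin(θ), z = ρ cos(φ), and dV = ρ^2 sin(φ) dρ dφ dθ.

The integrand becomes 4ρ cos(φ), so

    ∭_E (4z) dV = ∫_{0}^{2π} ∫_{0}^{π} ∫_{0}^{3} (4ρ cos(φ)) · ρ^2 sin(φ) dρ dφ dθ.

Inner (ρ): 81sin(2φ)/2.
Middle (φ): 0.
Outer (θ): 0.

Therefore the triple integral equals 0.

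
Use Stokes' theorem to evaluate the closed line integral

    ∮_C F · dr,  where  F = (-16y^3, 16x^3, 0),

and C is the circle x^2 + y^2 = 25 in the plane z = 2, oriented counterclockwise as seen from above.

Let S be the flat disk x^2 + y^2 ≤ 25 in the plane z = 2, with upward unit normal n̂ = ẑ. By Stokes' theorem,

    ∮_C F · dr = ∬_S (∇ × F) · n̂ dS = ∬_D (curl F)_z dA,

where D is the disk x^2 + y^2 ≤ 25.

Compute the curl of F = (-16y^3, 16x^3, 0):
    (∇ × F)_x = ∂F_z/∂y - ∂F_y/∂z = 0,
    (∇ × F)_y = ∂F_x/∂z - ∂F_z/∂x = 0,
    (∇ × F)_z = ∂F_y/∂x - ∂F_x/∂y = 48x^2 + 48y^2.

On z = 2, (curl F)_z = 48x^2 + 48y^2.

Convert to polar (x = r cos θ, y = r sin θ, dA = r dr dθ); the integrand becomes 48r^2, so

    ∬_D (curl F)_z dA = ∫_0^{2π} ∫_0^{5} (48r^2) · r dr dθ.

Inner (r from 0 to 5): 7500.
Outer (θ from 0 to 2π): 15000π.

Therefore ∮_C F · dr = 15000π.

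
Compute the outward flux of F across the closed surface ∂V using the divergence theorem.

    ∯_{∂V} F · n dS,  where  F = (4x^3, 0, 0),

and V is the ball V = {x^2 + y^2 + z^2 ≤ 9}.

By the divergence theorem,

    ∯_{∂V} F · n dS = ∭_V (∇ · F) dV.

Compute the divergence:
    ∇ · F = ∂F_x/∂x + ∂F_y/∂y + ∂F_z/∂z = 12x^2 + 0 + 0 = 12x^2.

In spherical coordinates, x = ρ sin(φ) cos(θ), y = ρ sin(φ) sin(θ), z = ρ cos(φ), dV = ρ^2 sin(φ) dρ dφ dθ, with 0 ≤ ρ ≤ 3, 0 ≤ φ ≤ π, 0 ≤ θ ≤ 2π.

The integrand, after substitution and multiplying by the volume element, becomes (12ρ^2sin(φ)^2cos(θ)^2) · ρ^2 sin(φ), so

    ∭_V (∇·F) dV = ∫_0^{2π} ∫_0^{π} ∫_0^{3} (12ρ^2sin(φ)^2cos(θ)^2) · ρ^2 sin(φ) dρ dφ dθ.

Inner (ρ from 0 to 3): 2916sin(φ)^3cos(θ)^2/5.
Middle (φ from 0 to π): 3888cos(θ)^2/5.
Outer (θ from 0 to 2π): 3888π/5.

Therefore ∯_{∂V} F · n dS = 3888π/5.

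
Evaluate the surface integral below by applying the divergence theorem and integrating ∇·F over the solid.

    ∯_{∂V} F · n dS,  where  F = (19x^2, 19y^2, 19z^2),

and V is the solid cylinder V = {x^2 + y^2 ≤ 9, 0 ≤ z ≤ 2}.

By the divergence theorem,

    ∯_{∂V} F · n dS = ∭_V (∇ · F) dV.

Compute the divergence:
    ∇ · F = ∂F_x/∂x + ∂F_y/∂y + ∂F_z/∂z = 38x + 38y + 38z.

In cylindrical coordinates, x = r cos(θ), y = r sin(θ), z = z, dV = r dr dθ dz, with 0 ≤ r ≤ 3, 0 ≤ θ ≤ 2π, 0 ≤ z ≤ 2.

The integrand, after substitution and multiplying by the volume element, becomes (38sqrt(2)r sin(θ + π/4) + 38z) · r, so

    ∭_V (∇·F) dV = ∫_0^{2π} ∫_0^{3} ∫_0^{2} (38sqrt(2)r sin(θ + π/4) + 38z) · r dz dr dθ.

Inner (z from 0 to 2): 76r (sqrt(2)r sin(θ + π/4) + 1).
Middle (r from 0 to 3): 684sqrt(2)sin(θ + π/4) + 342.
Outer (θ from 0 to 2π): 684π.

Therefore ∯_{∂V} F · n dS = 684π.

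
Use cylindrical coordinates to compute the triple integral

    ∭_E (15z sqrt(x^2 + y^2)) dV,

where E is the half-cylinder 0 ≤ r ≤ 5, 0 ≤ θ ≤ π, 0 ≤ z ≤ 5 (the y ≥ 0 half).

In cylindrical coordinates, x = r cos(θ), y = r sin(θ), z = z, and dV = r dr dθ dz.

The integrand becomes 15r z, so

    ∭_E (15z sqrt(x^2 + y^2)) dV = ∫_{0}^{π} ∫_{0}^{5} ∫_{0}^{5} (15r z) · r dz dr dθ.

Inner (z): 375r^2/2.
Middle (r from 0 to 5): 15625/2.
Outer (θ): 15625π/2.

Therefore the triple integral equals 15625π/2.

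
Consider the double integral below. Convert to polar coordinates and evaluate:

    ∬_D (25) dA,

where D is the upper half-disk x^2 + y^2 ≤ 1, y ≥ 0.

The region D is 0 ≤ r ≤ 1, 0 ≤ θ ≤ π in polar coordinates, where x = r cos(θ), y = r sin(θ), and dA = r dr dθ.

Under the substitution, the integrand becomes 25, so

    ∬_D (25) dA = ∫_{0}^{π} ∫_{0}^{1} (25) · r dr dθ.

Inner integral (in r): ∫_{0}^{1} (25) · r dr = 25/2.

Outer integral (in θ): ∫_{0}^{π} (25/2) dθ = 25π/2.

Therefore ∬_D (25) dA = 25π/2.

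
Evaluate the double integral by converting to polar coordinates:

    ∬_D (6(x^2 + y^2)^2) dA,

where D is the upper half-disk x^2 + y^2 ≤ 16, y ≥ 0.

The region D is 0 ≤ r ≤ 4, 0 ≤ θ ≤ π in polar coordinates, where x = r cos(θ), y = r sin(θ), and dA = r dr dθ.

Under the substitution, the integrand becomes 6r^4, so

    ∬_D (6(x^2 + y^2)^2) dA = ∫_{0}^{π} ∫_{0}^{4} (6r^4) · r dr dθ.

Inner integral (in r): ∫_{0}^{4} (6r^4) · r dr = 4096.

Outer integral (in θ): ∫_{0}^{π} (4096) dθ = 4096π.

Therefore ∬_D (6(x^2 + y^2)^2) dA = 4096π.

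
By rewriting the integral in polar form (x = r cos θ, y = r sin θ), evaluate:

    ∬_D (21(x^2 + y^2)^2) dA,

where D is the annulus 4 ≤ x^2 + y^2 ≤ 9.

The region D is 2 ≤ r ≤ 3, 0 ≤ θ ≤ 2π in polar coordinates, where x = r cos(θ), y = r sin(θ), and dA = r dr dθ.

Under the substitution, the integrand becomes 21r^4, so

    ∬_D (21(x^2 + y^2)^2) dA = ∫_{0}^{2π} ∫_{2}^{3} (21r^4) · r dr dθ.

Inner integral (in r): ∫_{2}^{3} (21r^4) · r dr = 4655/2.

Outer integral (in θ): ∫_{0}^{2π} (4655/2) dθ = 4655π.

Therefore ∬_D (21(x^2 + y^2)^2) dA = 4655π.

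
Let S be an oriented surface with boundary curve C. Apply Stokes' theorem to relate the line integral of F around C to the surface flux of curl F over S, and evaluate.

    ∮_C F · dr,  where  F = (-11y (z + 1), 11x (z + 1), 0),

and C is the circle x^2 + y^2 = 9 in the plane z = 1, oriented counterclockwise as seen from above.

Let S be the flat disk x^2 + y^2 ≤ 9 in the plane z = 1, with upward unit normal n̂ = ẑ. By Stokes' theorem,

    ∮_C F · dr = ∬_S (∇ × F) · n̂ dS = ∬_D (curl F)_z dA,

where D is the disk x^2 + y^2 ≤ 9.

Compute the curl of F = (-11y (z + 1), 11x (z + 1), 0):
    (∇ × F)_x = ∂F_z/∂y - ∂F_y/∂z = -11x,
    (∇ × F)_y = ∂F_x/∂z - ∂F_z/∂x = -11y,
    (∇ × F)_z = ∂F_y/∂x - ∂F_x/∂y = 22z + 22.

On z = 1, (curl F)_z = 44.

Convert to polar (x = r cos θ, y = r sin θ, dA = r dr dθ); the integrand becomes 44, so

    ∬_D (curl F)_z dA = ∫_0^{2π} ∫_0^{3} (44) · r dr dθ.

Inner (r from 0 to 3): 198.
Outer (θ from 0 to 2π): 396π.

Therefore ∮_C F · dr = 396π.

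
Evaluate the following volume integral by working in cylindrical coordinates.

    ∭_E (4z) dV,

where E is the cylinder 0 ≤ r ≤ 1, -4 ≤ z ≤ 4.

In cylindrical coordinates, x = r cos(θ), y = r sin(θ), z = z, and dV = r dr dθ dz.

The integrand becomes 4z, so

    ∭_E (4z) dV = ∫_{0}^{2π} ∫_{0}^{1} ∫_{-4}^{4} (4z) · r dz dr dθ.

Inner (z): 0.
Middle (r from 0 to 1): 0.
Outer (θ): 0.

Therefore the triple integral equals 0.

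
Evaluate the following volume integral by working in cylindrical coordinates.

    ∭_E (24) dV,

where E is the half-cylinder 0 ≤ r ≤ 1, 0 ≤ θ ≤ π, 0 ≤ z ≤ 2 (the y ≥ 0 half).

In cylindrical coordinates, x = r cos(θ), y = r sin(θ), z = z, and dV = r dr dθ dz.

The integrand becomes 24, so

    ∭_E (24) dV = ∫_{0}^{π} ∫_{0}^{1} ∫_{0}^{2} (24) · r dz dr dθ.

Inner (z): 48r.
Middle (r from 0 to 1): 24.
Outer (θ): 24π.

Therefore the triple integral equals 24π.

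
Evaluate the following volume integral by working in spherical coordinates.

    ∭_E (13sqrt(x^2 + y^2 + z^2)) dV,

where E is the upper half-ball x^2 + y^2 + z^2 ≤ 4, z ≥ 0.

In spherical coordinates, x = ρ sin(φ) cos(θ), y = ρ sin(φ) sin(θ), z = ρ cos(φ), and dV = ρ^2 sin(φ) dρ dφ dθ.

The integrand becomes 13ρ, so

    ∭_E (13sqrt(x^2 + y^2 + z^2)) dV = ∫_{0}^{2π} ∫_{0}^{π/2} ∫_{0}^{2} (13ρ) · ρ^2 sin(φ) dρ dφ dθ.

Inner (ρ): 52sin(φ).
Middle (φ): 52.
Outer (θ): 104π.

Therefore the triple integral equals 104π.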